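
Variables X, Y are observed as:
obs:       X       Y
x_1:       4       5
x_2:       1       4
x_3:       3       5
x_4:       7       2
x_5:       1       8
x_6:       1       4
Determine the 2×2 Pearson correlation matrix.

Step 1 — column means:
  mean(X) = (4 + 1 + 3 + 7 + 1 + 1) / 6 = 17/6 = 2.8333
  mean(Y) = (5 + 4 + 5 + 2 + 8 + 4) / 6 = 28/6 = 4.6667

Step 2 — sample variances and covariances s[i,j] = (1/(n-1)) · Σ_k (x_{k,i} - mean_i) · (x_{k,j} - mean_j), with n-1 = 5:
  s[X,X] = ((1.1667)·(1.1667) + (-1.8333)·(-1.8333) + (0.1667)·(0.1667) + (4.1667)·(4.1667) + (-1.8333)·(-1.8333) + (-1.8333)·(-1.8333)) / 5 = 28.8333/5 = 5.7667
  s[X,Y] = ((1.1667)·(0.3333) + (-1.8333)·(-0.6667) + (0.1667)·(0.3333) + (4.1667)·(-2.6667) + (-1.8333)·(3.3333) + (-1.8333)·(-0.6667)) / 5 = -14.3333/5 = -2.8667
  s[Y,Y] = ((0.3333)·(0.3333) + (-0.6667)·(-0.6667) + (0.3333)·(0.3333) + (-2.6667)·(-2.6667) + (3.3333)·(3.3333) + (-0.6667)·(-0.6667)) / 5 = 19.3333/5 = 3.8667
  Sample standard deviations s_i = √(s[i,i]):
  s(X) = √(5.7667) = 2.4014
  s(Y) = √(3.8667) = 1.9664

Step 3 — r_{ij} = s_{ij} / (s_i · s_j):
  r[X,X] = 1 (diagonal).
  r[X,Y] = -2.8667 / (2.4014 · 1.9664) = -2.8667 / 4.7221 = -0.6071
  r[Y,Y] = 1 (diagonal).

R is symmetric with unit diagonal. Assembling:

R = [[1, -0.6071],
 [-0.6071, 1]]


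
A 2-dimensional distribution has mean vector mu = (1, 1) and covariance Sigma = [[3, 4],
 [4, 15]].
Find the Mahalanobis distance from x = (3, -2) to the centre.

Step 1 — centre the observation: (x - mu) = (2, -3).

Step 2 — invert Sigma. det(Sigma) = 3·15 - (4)² = 29.
  Sigma^{-1} = (1/det) · [[d, -b], [-b, a]] = [[0.5172, -0.1379],
 [-0.1379, 0.1034]].

Step 3 — form the quadratic (x - mu)^T · Sigma^{-1} · (x - mu):
  Sigma^{-1} · (x - mu) = (1.4483, -0.5862).
  (x - mu)^T · [Sigma^{-1} · (x - mu)] = (2)·(1.4483) + (-3)·(-0.5862) = 4.6552.

Step 4 — take square root: d = √(4.6552) ≈ 2.1576.

d(x, mu) = √(4.6552) ≈ 2.1576


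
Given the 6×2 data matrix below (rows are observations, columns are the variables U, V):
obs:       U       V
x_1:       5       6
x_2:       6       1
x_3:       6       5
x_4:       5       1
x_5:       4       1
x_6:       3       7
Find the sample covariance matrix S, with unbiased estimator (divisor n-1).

Step 1 — column means:
  mean(U) = (5 + 6 + 6 + 5 + 4 + 3) / 6 = 29/6 = 4.8333
  mean(V) = (6 + 1 + 5 + 1 + 1 + 7) / 6 = 21/6 = 3.5

Step 2 — sample covariance S[i,j] = (1/(n-1)) · Σ_k (x_{k,i} - mean_i) · (x_{k,j} - mean_j), with n-1 = 5.
  S[U,U] = ((0.1667)·(0.1667) + (1.1667)·(1.1667) + (1.1667)·(1.1667) + (0.1667)·(0.1667) + (-0.8333)·(-0.8333) + (-1.8333)·(-1.8333)) / 5 = 6.8333/5 = 1.3667
  S[U,V] = ((0.1667)·(2.5) + (1.1667)·(-2.5) + (1.1667)·(1.5) + (0.1667)·(-2.5) + (-0.8333)·(-2.5) + (-1.8333)·(3.5)) / 5 = -5.5/5 = -1.1
  S[V,V] = ((2.5)·(2.5) + (-2.5)·(-2.5) + (1.5)·(1.5) + (-2.5)·(-2.5) + (-2.5)·(-2.5) + (3.5)·(3.5)) / 5 = 39.5/5 = 7.9

S is symmetric (S[j,i] = S[i,j]). Assembling:

S = [[1.3667, -1.1],
 [-1.1, 7.9]]


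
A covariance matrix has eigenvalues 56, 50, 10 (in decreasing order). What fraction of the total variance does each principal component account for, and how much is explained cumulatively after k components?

Step 1 — total variance = trace(Sigma) = Σ λ_i = 56 + 50 + 10 = 116.

Step 2 — fraction explained by component i = λ_i / Σ λ:
  PC1: 56/116 = 0.4828
  PC2: 50/116 = 0.431
  PC3: 10/116 = 0.0862

Step 3 — cumulative fraction after k components = (λ_1 + ... + λ_k) / Σ λ:
  k = 1: 56/116 = 0.4828
  k = 2: (56 + 50)/116 = 106/116 = 0.9138
  k = 3: (56 + 50 + 10)/116 = 116/116 = 1

Summary (fraction, with percent):

explained: PC1 0.4828 (48.28%), PC2 0.431 (43.1%), PC3 0.0862 (8.62%);  cumulative: 0.4828, 0.9138, 1


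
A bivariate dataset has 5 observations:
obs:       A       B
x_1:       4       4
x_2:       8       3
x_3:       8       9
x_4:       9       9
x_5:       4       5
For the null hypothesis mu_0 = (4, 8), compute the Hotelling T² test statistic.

Step 1 — sample mean vector:
  mean(A) = (4 + 8 + 8 + 9 + 4) / 5 = 33/5 = 6.6
  mean(B) = (4 + 3 + 9 + 9 + 5) / 5 = 30/5 = 6
  x̄ = (6.6, 6),  deviation x̄ - mu_0 = (6.6, 6) - (4, 8) = (2.6, -2).

Step 2 — sample covariance matrix, S[i,j] = (1/(n-1)) · Σ_k (x_{k,i} - mean_i) · (x_{k,j} - mean_j), divisor n-1 = 4:
  S[A,A] = ((-2.6)·(-2.6) + (1.4)·(1.4) + (1.4)·(1.4) + (2.4)·(2.4) + (-2.6)·(-2.6)) / 4 = 23.2/4 = 5.8
  S[A,B] = ((-2.6)·(-2) + (1.4)·(-3) + (1.4)·(3) + (2.4)·(3) + (-2.6)·(-1)) / 4 = 15/4 = 3.75
  S[B,B] = ((-2)·(-2) + (-3)·(-3) + (3)·(3) + (3)·(3) + (-1)·(-1)) / 4 = 32/4 = 8
  S = [[5.8, 3.75],
 [3.75, 8]].

Step 3 — invert S. det(S) = 5.8·8 - (3.75)² = 32.3375.
  S^{-1} = (1/det) · [[d, -b], [-b, a]] = [[0.2474, -0.116],
 [-0.116, 0.1794]].

Step 4 — quadratic form (x̄ - mu_0)^T · S^{-1} · (x̄ - mu_0):
  S^{-1} · (x̄ - mu_0) = (0.8751, -0.6602),
  (x̄ - mu_0)^T · [...] = (2.6)·(0.8751) + (-2)·(-0.6602) = 3.5958.

Step 5 — scale by n: T² = 5 · 3.5958 = 17.9791.

T² ≈ 17.9791


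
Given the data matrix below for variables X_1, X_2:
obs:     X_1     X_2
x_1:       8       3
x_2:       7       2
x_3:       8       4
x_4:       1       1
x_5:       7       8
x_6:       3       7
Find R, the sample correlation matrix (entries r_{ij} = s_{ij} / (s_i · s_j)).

Step 1 — column means:
  mean(X_1) = (8 + 7 + 8 + 1 + 7 + 3) / 6 = 34/6 = 5.6667
  mean(X_2) = (3 + 2 + 4 + 1 + 8 + 7) / 6 = 25/6 = 4.1667

Step 2 — sample variances and covariances s[i,j] = (1/(n-1)) · Σ_k (x_{k,i} - mean_i) · (x_{k,j} - mean_j), with n-1 = 5:
  s[X_1,X_1] = ((2.3333)·(2.3333) + (1.3333)·(1.3333) + (2.3333)·(2.3333) + (-4.6667)·(-4.6667) + (1.3333)·(1.3333) + (-2.6667)·(-2.6667)) / 5 = 43.3333/5 = 8.6667
  s[X_1,X_2] = ((2.3333)·(-1.1667) + (1.3333)·(-2.1667) + (2.3333)·(-0.1667) + (-4.6667)·(-3.1667) + (1.3333)·(3.8333) + (-2.6667)·(2.8333)) / 5 = 6.3333/5 = 1.2667
  s[X_2,X_2] = ((-1.1667)·(-1.1667) + (-2.1667)·(-2.1667) + (-0.1667)·(-0.1667) + (-3.1667)·(-3.1667) + (3.8333)·(3.8333) + (2.8333)·(2.8333)) / 5 = 38.8333/5 = 7.7667
  Sample standard deviations s_i = √(s[i,i]):
  s(X_1) = √(8.6667) = 2.9439
  s(X_2) = √(7.7667) = 2.7869

Step 3 — r_{ij} = s_{ij} / (s_i · s_j):
  r[X_1,X_1] = 1 (diagonal).
  r[X_1,X_2] = 1.2667 / (2.9439 · 2.7869) = 1.2667 / 8.2043 = 0.1544
  r[X_2,X_2] = 1 (diagonal).

R is symmetric with unit diagonal. Assembling:

R = [[1, 0.1544],
 [0.1544, 1]]


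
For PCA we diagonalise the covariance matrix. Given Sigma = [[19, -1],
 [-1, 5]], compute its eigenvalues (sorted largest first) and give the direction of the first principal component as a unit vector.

Step 1 — characteristic polynomial of 2×2 Sigma:
  det(Sigma - λI) = λ² - trace · λ + det = 0.
  trace = 19 + 5 = 24, det = 19·5 - (-1)² = 94.
Step 2 — discriminant:
  Δ = trace² - 4·det = 576 - 376 = 200.
Step 3 — eigenvalues:
  λ = (trace ± √Δ)/2 = (24 ± 14.1421)/2,
  λ_1 = 19.0711,  λ_2 = 4.9289.

Step 4 — unit eigenvector for λ_1: solve (Sigma - λ_1 I)v = 0. First row:
  (19 - 19.0711)·v_x + (-1)·v_y = 0, i.e. (-0.0711)·v_x + (-1)·v_y = 0,
  so v ∝ (b, λ_1 - a) = (-1, 0.0711); multiply by -1 so the first entry is positive: u = (1, -0.0711).
  ||u|| = √((1)² + (-0.0711)²) = √(1.0051) ≈ 1.0025,
  v_1 = u/||u|| ≈ (0.9975, -0.0709) (||v_1|| = 1).

λ_1 = 19.0711,  λ_2 = 4.9289;  v_1 ≈ (0.9975, -0.0709)


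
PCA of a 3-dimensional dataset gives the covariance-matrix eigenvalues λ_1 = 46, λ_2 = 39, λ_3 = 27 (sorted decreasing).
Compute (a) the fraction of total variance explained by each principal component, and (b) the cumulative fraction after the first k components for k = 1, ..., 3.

Step 1 — total variance = trace(Sigma) = Σ λ_i = 46 + 39 + 27 = 112.

Step 2 — fraction explained by component i = λ_i / Σ λ:
  PC1: 46/112 = 0.4107
  PC2: 39/112 = 0.3482
  PC3: 27/112 = 0.2411

Step 3 — cumulative fraction after k components = (λ_1 + ... + λ_k) / Σ λ:
  k = 1: 46/112 = 0.4107
  k = 2: (46 + 39)/112 = 85/112 = 0.7589
  k = 3: (46 + 39 + 27)/112 = 112/112 = 1

Summary (fraction, with percent):

explained: PC1 0.4107 (41.07%), PC2 0.3482 (34.82%), PC3 0.2411 (24.11%);  cumulative: 0.4107, 0.7589, 1


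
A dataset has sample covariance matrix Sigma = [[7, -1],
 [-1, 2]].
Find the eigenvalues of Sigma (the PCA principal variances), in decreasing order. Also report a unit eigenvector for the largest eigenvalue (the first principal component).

Step 1 — characteristic polynomial of 2×2 Sigma:
  det(Sigma - λI) = λ² - trace · λ + det = 0.
  trace = 7 + 2 = 9, det = 7·2 - (-1)² = 13.
Step 2 — discriminant:
  Δ = trace² - 4·det = 81 - 52 = 29.
Step 3 — eigenvalues:
  λ = (trace ± √Δ)/2 = (9 ± 5.3852)/2,
  λ_1 = 7.1926,  λ_2 = 1.8074.

Step 4 — unit eigenvector for λ_1: solve (Sigma - λ_1 I)v = 0. First row:
  (7 - 7.1926)·v_x + (-1)·v_y = 0, i.e. (-0.1926)·v_x + (-1)·v_y = 0,
  so v ∝ (b, λ_1 - a) = (-1, 0.1926); multiply by -1 so the first entry is positive: u = (1, -0.1926).
  ||u|| = √((1)² + (-0.1926)²) = √(1.0371) ≈ 1.0184,
  v_1 = u/||u|| ≈ (0.982, -0.1891) (||v_1|| = 1).

λ_1 = 7.1926,  λ_2 = 1.8074;  v_1 ≈ (0.982, -0.1891)


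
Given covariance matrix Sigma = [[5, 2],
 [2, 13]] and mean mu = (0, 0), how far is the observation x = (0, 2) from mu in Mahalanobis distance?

Step 1 — centre the observation: (x - mu) = (0, 2).

Step 2 — invert Sigma. det(Sigma) = 5·13 - (2)² = 61.
  Sigma^{-1} = (1/det) · [[d, -b], [-b, a]] = [[0.2131, -0.0328],
 [-0.0328, 0.082]].

Step 3 — form the quadratic (x - mu)^T · Sigma^{-1} · (x - mu):
  Sigma^{-1} · (x - mu) = (-0.0656, 0.1639).
  (x - mu)^T · [Sigma^{-1} · (x - mu)] = (0)·(-0.0656) + (2)·(0.1639) = 0.3279.

Step 4 — take square root: d = √(0.3279) ≈ 0.5726.

d(x, mu) = √(0.3279) ≈ 0.5726


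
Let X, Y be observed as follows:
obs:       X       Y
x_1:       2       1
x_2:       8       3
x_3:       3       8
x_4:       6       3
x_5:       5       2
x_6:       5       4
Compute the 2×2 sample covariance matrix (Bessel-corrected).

Step 1 — column means:
  mean(X) = (2 + 8 + 3 + 6 + 5 + 5) / 6 = 29/6 = 4.8333
  mean(Y) = (1 + 3 + 8 + 3 + 2 + 4) / 6 = 21/6 = 3.5

Step 2 — sample covariance S[i,j] = (1/(n-1)) · Σ_k (x_{k,i} - mean_i) · (x_{k,j} - mean_j), with n-1 = 5.
  S[X,X] = ((-2.8333)·(-2.8333) + (3.1667)·(3.1667) + (-1.8333)·(-1.8333) + (1.1667)·(1.1667) + (0.1667)·(0.1667) + (0.1667)·(0.1667)) / 5 = 22.8333/5 = 4.5667
  S[X,Y] = ((-2.8333)·(-2.5) + (3.1667)·(-0.5) + (-1.8333)·(4.5) + (1.1667)·(-0.5) + (0.1667)·(-1.5) + (0.1667)·(0.5)) / 5 = -3.5/5 = -0.7
  S[Y,Y] = ((-2.5)·(-2.5) + (-0.5)·(-0.5) + (4.5)·(4.5) + (-0.5)·(-0.5) + (-1.5)·(-1.5) + (0.5)·(0.5)) / 5 = 29.5/5 = 5.9

S is symmetric (S[j,i] = S[i,j]). Assembling:

S = [[4.5667, -0.7],
 [-0.7, 5.9]]


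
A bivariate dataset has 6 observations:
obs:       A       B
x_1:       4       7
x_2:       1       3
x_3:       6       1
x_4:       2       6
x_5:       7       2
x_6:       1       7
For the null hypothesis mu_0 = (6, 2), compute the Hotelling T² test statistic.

Step 1 — sample mean vector:
  mean(A) = (4 + 1 + 6 + 2 + 7 + 1) / 6 = 21/6 = 3.5
  mean(B) = (7 + 3 + 1 + 6 + 2 + 7) / 6 = 26/6 = 4.3333
  x̄ = (3.5, 4.3333),  deviation x̄ - mu_0 = (3.5, 4.3333) - (6, 2) = (-2.5, 2.3333).

Step 2 — sample covariance matrix, S[i,j] = (1/(n-1)) · Σ_k (x_{k,i} - mean_i) · (x_{k,j} - mean_j), divisor n-1 = 5:
  S[A,A] = ((0.5)·(0.5) + (-2.5)·(-2.5) + (2.5)·(2.5) + (-1.5)·(-1.5) + (3.5)·(3.5) + (-2.5)·(-2.5)) / 5 = 33.5/5 = 6.7
  S[A,B] = ((0.5)·(2.6667) + (-2.5)·(-1.3333) + (2.5)·(-3.3333) + (-1.5)·(1.6667) + (3.5)·(-2.3333) + (-2.5)·(2.6667)) / 5 = -21/5 = -4.2
  S[B,B] = ((2.6667)·(2.6667) + (-1.3333)·(-1.3333) + (-3.3333)·(-3.3333) + (1.6667)·(1.6667) + (-2.3333)·(-2.3333) + (2.6667)·(2.6667)) / 5 = 35.3333/5 = 7.0667
  S = [[6.7, -4.2],
 [-4.2, 7.0667]].

Step 3 — invert S. det(S) = 6.7·7.0667 - (-4.2)² = 29.7067.
  S^{-1} = (1/det) · [[d, -b], [-b, a]] = [[0.2379, 0.1414],
 [0.1414, 0.2255]].

Step 4 — quadratic form (x̄ - mu_0)^T · S^{-1} · (x̄ - mu_0):
  S^{-1} · (x̄ - mu_0) = (-0.2648, 0.1728),
  (x̄ - mu_0)^T · [...] = (-2.5)·(-0.2648) + (2.3333)·(0.1728) = 1.0652.

Step 5 — scale by n: T² = 6 · 1.0652 = 6.3914.

T² ≈ 6.3914


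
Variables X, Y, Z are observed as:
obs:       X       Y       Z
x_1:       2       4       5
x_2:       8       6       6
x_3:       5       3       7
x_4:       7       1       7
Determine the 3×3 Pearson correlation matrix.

Step 1 — column means:
  mean(X) = (2 + 8 + 5 + 7) / 4 = 22/4 = 5.5
  mean(Y) = (4 + 6 + 3 + 1) / 4 = 14/4 = 3.5
  mean(Z) = (5 + 6 + 7 + 7) / 4 = 25/4 = 6.25

Step 2 — sample variances and covariances s[i,j] = (1/(n-1)) · Σ_k (x_{k,i} - mean_i) · (x_{k,j} - mean_j), with n-1 = 3:
  s[X,X] = ((-3.5)·(-3.5) + (2.5)·(2.5) + (-0.5)·(-0.5) + (1.5)·(1.5)) / 3 = 21/3 = 7
  s[X,Y] = ((-3.5)·(0.5) + (2.5)·(2.5) + (-0.5)·(-0.5) + (1.5)·(-2.5)) / 3 = 1/3 = 0.3333
  s[X,Z] = ((-3.5)·(-1.25) + (2.5)·(-0.25) + (-0.5)·(0.75) + (1.5)·(0.75)) / 3 = 4.5/3 = 1.5
  s[Y,Y] = ((0.5)·(0.5) + (2.5)·(2.5) + (-0.5)·(-0.5) + (-2.5)·(-2.5)) / 3 = 13/3 = 4.3333
  s[Y,Z] = ((0.5)·(-1.25) + (2.5)·(-0.25) + (-0.5)·(0.75) + (-2.5)·(0.75)) / 3 = -3.5/3 = -1.1667
  s[Z,Z] = ((-1.25)·(-1.25) + (-0.25)·(-0.25) + (0.75)·(0.75) + (0.75)·(0.75)) / 3 = 2.75/3 = 0.9167
  Sample standard deviations s_i = √(s[i,i]):
  s(X) = √(7) = 2.6458
  s(Y) = √(4.3333) = 2.0817
  s(Z) = √(0.9167) = 0.9574

Step 3 — r_{ij} = s_{ij} / (s_i · s_j):
  r[X,X] = 1 (diagonal).
  r[X,Y] = 0.3333 / (2.6458 · 2.0817) = 0.3333 / 5.5076 = 0.0605
  r[X,Z] = 1.5 / (2.6458 · 0.9574) = 1.5 / 2.5331 = 0.5922
  r[Y,Y] = 1 (diagonal).
  r[Y,Z] = -1.1667 / (2.0817 · 0.9574) = -1.1667 / 1.993 = -0.5854
  r[Z,Z] = 1 (diagonal).

R is symmetric with unit diagonal. Assembling:

R = [[1, 0.0605, 0.5922],
 [0.0605, 1, -0.5854],
 [0.5922, -0.5854, 1]]


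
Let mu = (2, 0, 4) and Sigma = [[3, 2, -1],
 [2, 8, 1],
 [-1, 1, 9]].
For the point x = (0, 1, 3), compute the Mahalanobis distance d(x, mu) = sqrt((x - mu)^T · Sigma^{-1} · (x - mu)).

Step 1 — centre the observation: (x - mu) = (-2, 1, -1).

Step 2 — invert Sigma (cofactor / det for 3×3, or solve directly):
  Sigma^{-1} = [[0.4303, -0.1152, 0.0606],
 [-0.1152, 0.1576, -0.0303],
 [0.0606, -0.0303, 0.1212]].

Step 3 — form the quadratic (x - mu)^T · Sigma^{-1} · (x - mu):
  Sigma^{-1} · (x - mu) = (-1.0364, 0.4182, -0.2727).
  (x - mu)^T · [Sigma^{-1} · (x - mu)] = (-2)·(-1.0364) + (1)·(0.4182) + (-1)·(-0.2727) = 2.7636.

Step 4 — take square root: d = √(2.7636) ≈ 1.6624.

d(x, mu) = √(2.7636) ≈ 1.6624


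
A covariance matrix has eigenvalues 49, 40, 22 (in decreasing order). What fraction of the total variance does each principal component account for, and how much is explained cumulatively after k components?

Step 1 — total variance = trace(Sigma) = Σ λ_i = 49 + 40 + 22 = 111.

Step 2 — fraction explained by component i = λ_i / Σ λ:
  PC1: 49/111 = 0.4414
  PC2: 40/111 = 0.3604
  PC3: 22/111 = 0.1982

Step 3 — cumulative fraction after k components = (λ_1 + ... + λ_k) / Σ λ:
  k = 1: 49/111 = 0.4414
  k = 2: (49 + 40)/111 = 89/111 = 0.8018
  k = 3: (49 + 40 + 22)/111 = 111/111 = 1

Summary (fraction, with percent):

explained: PC1 0.4414 (44.14%), PC2 0.3604 (36.04%), PC3 0.1982 (19.82%);  cumulative: 0.4414, 0.8018, 1


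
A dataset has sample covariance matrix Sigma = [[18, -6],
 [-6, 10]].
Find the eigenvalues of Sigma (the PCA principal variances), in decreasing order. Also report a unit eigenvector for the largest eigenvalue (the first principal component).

Step 1 — characteristic polynomial of 2×2 Sigma:
  det(Sigma - λI) = λ² - trace · λ + det = 0.
  trace = 18 + 10 = 28, det = 18·10 - (-6)² = 144.
Step 2 — discriminant:
  Δ = trace² - 4·det = 784 - 576 = 208.
Step 3 — eigenvalues:
  λ = (trace ± √Δ)/2 = (28 ± 14.4222)/2,
  λ_1 = 21.2111,  λ_2 = 6.7889.

Step 4 — unit eigenvector for λ_1: solve (Sigma - λ_1 I)v = 0. First row:
  (18 - 21.2111)·v_x + (-6)·v_y = 0, i.e. (-3.2111)·v_x + (-6)·v_y = 0,
  so v ∝ (b, λ_1 - a) = (-6, 3.2111); multiply by -1 so the first entry is positive: u = (6, -3.2111).
  ||u|| = √((6)² + (-3.2111)²) = √(46.3112) ≈ 6.8052,
  v_1 = u/||u|| ≈ (0.8817, -0.4719) (||v_1|| = 1).

λ_1 = 21.2111,  λ_2 = 6.7889;  v_1 ≈ (0.8817, -0.4719)


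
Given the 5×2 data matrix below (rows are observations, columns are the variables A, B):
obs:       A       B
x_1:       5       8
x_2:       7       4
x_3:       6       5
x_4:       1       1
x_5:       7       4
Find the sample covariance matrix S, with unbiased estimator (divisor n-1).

Step 1 — column means:
  mean(A) = (5 + 7 + 6 + 1 + 7) / 5 = 26/5 = 5.2
  mean(B) = (8 + 4 + 5 + 1 + 4) / 5 = 22/5 = 4.4

Step 2 — sample covariance S[i,j] = (1/(n-1)) · Σ_k (x_{k,i} - mean_i) · (x_{k,j} - mean_j), with n-1 = 4.
  S[A,A] = ((-0.2)·(-0.2) + (1.8)·(1.8) + (0.8)·(0.8) + (-4.2)·(-4.2) + (1.8)·(1.8)) / 4 = 24.8/4 = 6.2
  S[A,B] = ((-0.2)·(3.6) + (1.8)·(-0.4) + (0.8)·(0.6) + (-4.2)·(-3.4) + (1.8)·(-0.4)) / 4 = 12.6/4 = 3.15
  S[B,B] = ((3.6)·(3.6) + (-0.4)·(-0.4) + (0.6)·(0.6) + (-3.4)·(-3.4) + (-0.4)·(-0.4)) / 4 = 25.2/4 = 6.3

S is symmetric (S[j,i] = S[i,j]). Assembling:

S = [[6.2, 3.15],
 [3.15, 6.3]]


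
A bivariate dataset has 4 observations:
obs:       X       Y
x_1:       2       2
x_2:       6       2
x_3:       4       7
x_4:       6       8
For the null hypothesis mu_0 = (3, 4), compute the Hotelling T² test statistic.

Step 1 — sample mean vector:
  mean(X) = (2 + 6 + 4 + 6) / 4 = 18/4 = 4.5
  mean(Y) = (2 + 2 + 7 + 8) / 4 = 19/4 = 4.75
  x̄ = (4.5, 4.75),  deviation x̄ - mu_0 = (4.5, 4.75) - (3, 4) = (1.5, 0.75).

Step 2 — sample covariance matrix, S[i,j] = (1/(n-1)) · Σ_k (x_{k,i} - mean_i) · (x_{k,j} - mean_j), divisor n-1 = 3:
  S[X,X] = ((-2.5)·(-2.5) + (1.5)·(1.5) + (-0.5)·(-0.5) + (1.5)·(1.5)) / 3 = 11/3 = 3.6667
  S[X,Y] = ((-2.5)·(-2.75) + (1.5)·(-2.75) + (-0.5)·(2.25) + (1.5)·(3.25)) / 3 = 6.5/3 = 2.1667
  S[Y,Y] = ((-2.75)·(-2.75) + (-2.75)·(-2.75) + (2.25)·(2.25) + (3.25)·(3.25)) / 3 = 30.75/3 = 10.25
  S = [[3.6667, 2.1667],
 [2.1667, 10.25]].

Step 3 — invert S. det(S) = 3.6667·10.25 - (2.1667)² = 32.8889.
  S^{-1} = (1/det) · [[d, -b], [-b, a]] = [[0.3117, -0.0659],
 [-0.0659, 0.1115]].

Step 4 — quadratic form (x̄ - mu_0)^T · S^{-1} · (x̄ - mu_0):
  S^{-1} · (x̄ - mu_0) = (0.4181, -0.0152),
  (x̄ - mu_0)^T · [...] = (1.5)·(0.4181) + (0.75)·(-0.0152) = 0.6157.

Step 5 — scale by n: T² = 4 · 0.6157 = 2.4628.

T² ≈ 2.4628


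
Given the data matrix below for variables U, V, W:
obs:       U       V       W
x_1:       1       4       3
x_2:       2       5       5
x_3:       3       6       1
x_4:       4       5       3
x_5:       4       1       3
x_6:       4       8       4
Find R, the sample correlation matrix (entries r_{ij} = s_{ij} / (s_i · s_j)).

Step 1 — column means:
  mean(U) = (1 + 2 + 3 + 4 + 4 + 4) / 6 = 18/6 = 3
  mean(V) = (4 + 5 + 6 + 5 + 1 + 8) / 6 = 29/6 = 4.8333
  mean(W) = (3 + 5 + 1 + 3 + 3 + 4) / 6 = 19/6 = 3.1667

Step 2 — sample variances and covariances s[i,j] = (1/(n-1)) · Σ_k (x_{k,i} - mean_i) · (x_{k,j} - mean_j), with n-1 = 5:
  s[U,U] = ((-2)·(-2) + (-1)·(-1) + (0)·(0) + (1)·(1) + (1)·(1) + (1)·(1)) / 5 = 8/5 = 1.6
  s[U,V] = ((-2)·(-0.8333) + (-1)·(0.1667) + (0)·(1.1667) + (1)·(0.1667) + (1)·(-3.8333) + (1)·(3.1667)) / 5 = 1/5 = 0.2
  s[U,W] = ((-2)·(-0.1667) + (-1)·(1.8333) + (0)·(-2.1667) + (1)·(-0.1667) + (1)·(-0.1667) + (1)·(0.8333)) / 5 = -1/5 = -0.2
  s[V,V] = ((-0.8333)·(-0.8333) + (0.1667)·(0.1667) + (1.1667)·(1.1667) + (0.1667)·(0.1667) + (-3.8333)·(-3.8333) + (3.1667)·(3.1667)) / 5 = 26.8333/5 = 5.3667
  s[V,W] = ((-0.8333)·(-0.1667) + (0.1667)·(1.8333) + (1.1667)·(-2.1667) + (0.1667)·(-0.1667) + (-3.8333)·(-0.1667) + (3.1667)·(0.8333)) / 5 = 1.1667/5 = 0.2333
  s[W,W] = ((-0.1667)·(-0.1667) + (1.8333)·(1.8333) + (-2.1667)·(-2.1667) + (-0.1667)·(-0.1667) + (-0.1667)·(-0.1667) + (0.8333)·(0.8333)) / 5 = 8.8333/5 = 1.7667
  Sample standard deviations s_i = √(s[i,i]):
  s(U) = √(1.6) = 1.2649
  s(V) = √(5.3667) = 2.3166
  s(W) = √(1.7667) = 1.3292

Step 3 — r_{ij} = s_{ij} / (s_i · s_j):
  r[U,U] = 1 (diagonal).
  r[U,V] = 0.2 / (1.2649 · 2.3166) = 0.2 / 2.9303 = 0.0683
  r[U,W] = -0.2 / (1.2649 · 1.3292) = -0.2 / 1.6813 = -0.119
  r[V,V] = 1 (diagonal).
  r[V,W] = 0.2333 / (2.3166 · 1.3292) = 0.2333 / 3.0791 = 0.0758
  r[W,W] = 1 (diagonal).

R is symmetric with unit diagonal. Assembling:

R = [[1, 0.0683, -0.119],
 [0.0683, 1, 0.0758],
 [-0.119, 0.0758, 1]]


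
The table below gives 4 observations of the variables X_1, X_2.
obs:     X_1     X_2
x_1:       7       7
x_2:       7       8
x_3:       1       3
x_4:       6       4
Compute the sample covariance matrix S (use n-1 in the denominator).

Step 1 — column means:
  mean(X_1) = (7 + 7 + 1 + 6) / 4 = 21/4 = 5.25
  mean(X_2) = (7 + 8 + 3 + 4) / 4 = 22/4 = 5.5

Step 2 — sample covariance S[i,j] = (1/(n-1)) · Σ_k (x_{k,i} - mean_i) · (x_{k,j} - mean_j), with n-1 = 3.
  S[X_1,X_1] = ((1.75)·(1.75) + (1.75)·(1.75) + (-4.25)·(-4.25) + (0.75)·(0.75)) / 3 = 24.75/3 = 8.25
  S[X_1,X_2] = ((1.75)·(1.5) + (1.75)·(2.5) + (-4.25)·(-2.5) + (0.75)·(-1.5)) / 3 = 16.5/3 = 5.5
  S[X_2,X_2] = ((1.5)·(1.5) + (2.5)·(2.5) + (-2.5)·(-2.5) + (-1.5)·(-1.5)) / 3 = 17/3 = 5.6667

S is symmetric (S[j,i] = S[i,j]). Assembling:

S = [[8.25, 5.5],
 [5.5, 5.6667]]


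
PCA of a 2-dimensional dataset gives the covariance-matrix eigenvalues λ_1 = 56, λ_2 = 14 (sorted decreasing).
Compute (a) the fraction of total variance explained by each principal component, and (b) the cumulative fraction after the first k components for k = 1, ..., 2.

Step 1 — total variance = trace(Sigma) = Σ λ_i = 56 + 14 = 70.

Step 2 — fraction explained by component i = λ_i / Σ λ:
  PC1: 56/70 = 0.8
  PC2: 14/70 = 0.2

Step 3 — cumulative fraction after k components = (λ_1 + ... + λ_k) / Σ λ:
  k = 1: 56/70 = 0.8
  k = 2: (56 + 14)/70 = 70/70 = 1

Summary (fraction, with percent):

explained: PC1 0.8 (80%), PC2 0.2 (20%);  cumulative: 0.8, 1


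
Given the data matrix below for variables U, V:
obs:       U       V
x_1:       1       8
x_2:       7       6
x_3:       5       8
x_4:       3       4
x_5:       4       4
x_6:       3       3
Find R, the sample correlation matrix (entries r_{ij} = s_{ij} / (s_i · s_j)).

Step 1 — column means:
  mean(U) = (1 + 7 + 5 + 3 + 4 + 3) / 6 = 23/6 = 3.8333
  mean(V) = (8 + 6 + 8 + 4 + 4 + 3) / 6 = 33/6 = 5.5

Step 2 — sample variances and covariances s[i,j] = (1/(n-1)) · Σ_k (x_{k,i} - mean_i) · (x_{k,j} - mean_j), with n-1 = 5:
  s[U,U] = ((-2.8333)·(-2.8333) + (3.1667)·(3.1667) + (1.1667)·(1.1667) + (-0.8333)·(-0.8333) + (0.1667)·(0.1667) + (-0.8333)·(-0.8333)) / 5 = 20.8333/5 = 4.1667
  s[U,V] = ((-2.8333)·(2.5) + (3.1667)·(0.5) + (1.1667)·(2.5) + (-0.8333)·(-1.5) + (0.1667)·(-1.5) + (-0.8333)·(-2.5)) / 5 = 0.5/5 = 0.1
  s[V,V] = ((2.5)·(2.5) + (0.5)·(0.5) + (2.5)·(2.5) + (-1.5)·(-1.5) + (-1.5)·(-1.5) + (-2.5)·(-2.5)) / 5 = 23.5/5 = 4.7
  Sample standard deviations s_i = √(s[i,i]):
  s(U) = √(4.1667) = 2.0412
  s(V) = √(4.7) = 2.1679

Step 3 — r_{ij} = s_{ij} / (s_i · s_j):
  r[U,U] = 1 (diagonal).
  r[U,V] = 0.1 / (2.0412 · 2.1679) = 0.1 / 4.4253 = 0.0226
  r[V,V] = 1 (diagonal).

R is symmetric with unit diagonal. Assembling:

R = [[1, 0.0226],
 [0.0226, 1]]


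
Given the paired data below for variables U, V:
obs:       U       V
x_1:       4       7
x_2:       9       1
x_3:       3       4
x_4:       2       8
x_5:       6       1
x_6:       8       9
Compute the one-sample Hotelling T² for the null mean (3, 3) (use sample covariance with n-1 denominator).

Step 1 — sample mean vector:
  mean(U) = (4 + 9 + 3 + 2 + 6 + 8) / 6 = 32/6 = 5.3333
  mean(V) = (7 + 1 + 4 + 8 + 1 + 9) / 6 = 30/6 = 5
  x̄ = (5.3333, 5),  deviation x̄ - mu_0 = (5.3333, 5) - (3, 3) = (2.3333, 2).

Step 2 — sample covariance matrix, S[i,j] = (1/(n-1)) · Σ_k (x_{k,i} - mean_i) · (x_{k,j} - mean_j), divisor n-1 = 5:
  S[U,U] = ((-1.3333)·(-1.3333) + (3.6667)·(3.6667) + (-2.3333)·(-2.3333) + (-3.3333)·(-3.3333) + (0.6667)·(0.6667) + (2.6667)·(2.6667)) / 5 = 39.3333/5 = 7.8667
  S[U,V] = ((-1.3333)·(2) + (3.6667)·(-4) + (-2.3333)·(-1) + (-3.3333)·(3) + (0.6667)·(-4) + (2.6667)·(4)) / 5 = -17/5 = -3.4
  S[V,V] = ((2)·(2) + (-4)·(-4) + (-1)·(-1) + (3)·(3) + (-4)·(-4) + (4)·(4)) / 5 = 62/5 = 12.4
  S = [[7.8667, -3.4],
 [-3.4, 12.4]].

Step 3 — invert S. det(S) = 7.8667·12.4 - (-3.4)² = 85.9867.
  S^{-1} = (1/det) · [[d, -b], [-b, a]] = [[0.1442, 0.0395],
 [0.0395, 0.0915]].

Step 4 — quadratic form (x̄ - mu_0)^T · S^{-1} · (x̄ - mu_0):
  S^{-1} · (x̄ - mu_0) = (0.4156, 0.2752),
  (x̄ - mu_0)^T · [...] = (2.3333)·(0.4156) + (2)·(0.2752) = 1.5201.

Step 5 — scale by n: T² = 6 · 1.5201 = 9.1208.

T² ≈ 9.1208


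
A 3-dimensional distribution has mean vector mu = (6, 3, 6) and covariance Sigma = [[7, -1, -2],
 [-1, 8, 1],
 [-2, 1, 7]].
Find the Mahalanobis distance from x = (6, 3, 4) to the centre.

Step 1 — centre the observation: (x - mu) = (0, 0, -2).

Step 2 — invert Sigma (cofactor / det for 3×3, or solve directly):
  Sigma^{-1} = [[0.1571, 0.0143, 0.0429],
 [0.0143, 0.1286, -0.0143],
 [0.0429, -0.0143, 0.1571]].

Step 3 — form the quadratic (x - mu)^T · Sigma^{-1} · (x - mu):
  Sigma^{-1} · (x - mu) = (-0.0857, 0.0286, -0.3143).
  (x - mu)^T · [Sigma^{-1} · (x - mu)] = (0)·(-0.0857) + (0)·(0.0286) + (-2)·(-0.3143) = 0.6286.

Step 4 — take square root: d = √(0.6286) ≈ 0.7928.

d(x, mu) = √(0.6286) ≈ 0.7928


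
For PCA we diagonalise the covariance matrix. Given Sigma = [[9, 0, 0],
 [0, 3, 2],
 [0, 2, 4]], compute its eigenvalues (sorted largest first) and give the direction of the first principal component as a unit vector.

Step 1 — characteristic polynomial p(λ) = det(λI - Sigma) = λ³ - tr·λ² + c_1·λ - det, where tr = trace, c_1 = sum of the principal 2×2 minors, det = det(Sigma):
  tr = 9 + 3 + 4 = 16,
  c_1 = (9·3 - (0)²) + (9·4 - (0)²) + (3·4 - (2)²) = 27 + 36 + 8 = 71,
  det = 9·(3·4 - (2)²) - (0)·((0)·4 - (2)·(0)) + (0)·((0)·(2) - 3·(0)) = 9·(8) - (0)·(0) + (0)·(0) = 72.
  So p(λ) = λ³ - 16λ² + 71λ - 72.
Step 2 — look for an integer root (rational root theorem: any rational root is an integer divisor of 72). Testing λ = 9:
  p(9) = 729 - 1296 + 639 - 72 = 0  ✓
  Dividing out (λ - 9): p(λ) = (λ - 9)(λ² - 7λ + 8).
Step 3 — remaining eigenvalues from the quadratic λ² - 7λ + 8 = 0:
  Δ = 7² - 4·8 = 49 - 32 = 17,  λ = (7 ± √17)/2 = (7 ± 4.1231)/2 ≈ 5.5616 or 1.4384.
  Sorted: λ_1 = 9,  λ_2 = 5.5616,  λ_3 = 1.4384  (check: sum = 16 = tr ✓).

Step 4 — unit eigenvector for λ_1 = 9: v spans the null space of (Sigma - λ_1 I), whose rows are
  r_1 = (0, 0, 0),  r_2 = (0, -6, 2),  r_3 = (0, 2, -5).
  v is orthogonal to every row, so take v ∝ r_2 × r_3 = ((-6)·(-5) - (2)·(2), (2)·(0) - (0)·(-5), (0)·(2) - (-6)·(0)) = (26, 0, 0).
  Rescale (divide by 26): u = (1, 0, 0).
  ||u|| = √((1)² + (0)² + (0)²) = √(1) = 1,  v_1 = u/||u|| ≈ (1, 0, 0) (||v_1|| = 1).

λ_1 = 9,  λ_2 = 5.5616,  λ_3 = 1.4384;  v_1 ≈ (1, 0, 0)


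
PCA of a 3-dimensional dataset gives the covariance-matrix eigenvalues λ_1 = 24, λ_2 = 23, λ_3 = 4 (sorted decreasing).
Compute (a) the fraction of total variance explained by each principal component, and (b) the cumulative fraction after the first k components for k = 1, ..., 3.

Step 1 — total variance = trace(Sigma) = Σ λ_i = 24 + 23 + 4 = 51.

Step 2 — fraction explained by component i = λ_i / Σ λ:
  PC1: 24/51 = 0.4706
  PC2: 23/51 = 0.451
  PC3: 4/51 = 0.0784

Step 3 — cumulative fraction after k components = (λ_1 + ... + λ_k) / Σ λ:
  k = 1: 24/51 = 0.4706
  k = 2: (24 + 23)/51 = 47/51 = 0.9216
  k = 3: (24 + 23 + 4)/51 = 51/51 = 1

Summary (fraction, with percent):

explained: PC1 0.4706 (47.06%), PC2 0.451 (45.1%), PC3 0.0784 (7.84%);  cumulative: 0.4706, 0.9216, 1


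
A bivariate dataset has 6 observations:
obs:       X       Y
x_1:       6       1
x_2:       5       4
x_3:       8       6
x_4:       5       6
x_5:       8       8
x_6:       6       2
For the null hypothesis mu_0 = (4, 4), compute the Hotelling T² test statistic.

Step 1 — sample mean vector:
  mean(X) = (6 + 5 + 8 + 5 + 8 + 6) / 6 = 38/6 = 6.3333
  mean(Y) = (1 + 4 + 6 + 6 + 8 + 2) / 6 = 27/6 = 4.5
  x̄ = (6.3333, 4.5),  deviation x̄ - mu_0 = (6.3333, 4.5) - (4, 4) = (2.3333, 0.5).

Step 2 — sample covariance matrix, S[i,j] = (1/(n-1)) · Σ_k (x_{k,i} - mean_i) · (x_{k,j} - mean_j), divisor n-1 = 5:
  S[X,X] = ((-0.3333)·(-0.3333) + (-1.3333)·(-1.3333) + (1.6667)·(1.6667) + (-1.3333)·(-1.3333) + (1.6667)·(1.6667) + (-0.3333)·(-0.3333)) / 5 = 9.3333/5 = 1.8667
  S[X,Y] = ((-0.3333)·(-3.5) + (-1.3333)·(-0.5) + (1.6667)·(1.5) + (-1.3333)·(1.5) + (1.6667)·(3.5) + (-0.3333)·(-2.5)) / 5 = 9/5 = 1.8
  S[Y,Y] = ((-3.5)·(-3.5) + (-0.5)·(-0.5) + (1.5)·(1.5) + (1.5)·(1.5) + (3.5)·(3.5) + (-2.5)·(-2.5)) / 5 = 35.5/5 = 7.1
  S = [[1.8667, 1.8],
 [1.8, 7.1]].

Step 3 — invert S. det(S) = 1.8667·7.1 - (1.8)² = 10.0133.
  S^{-1} = (1/det) · [[d, -b], [-b, a]] = [[0.7091, -0.1798],
 [-0.1798, 0.1864]].

Step 4 — quadratic form (x̄ - mu_0)^T · S^{-1} · (x̄ - mu_0):
  S^{-1} · (x̄ - mu_0) = (1.5646, -0.3262),
  (x̄ - mu_0)^T · [...] = (2.3333)·(1.5646) + (0.5)·(-0.3262) = 3.4876.

Step 5 — scale by n: T² = 6 · 3.4876 = 20.9254.

T² ≈ 20.9254


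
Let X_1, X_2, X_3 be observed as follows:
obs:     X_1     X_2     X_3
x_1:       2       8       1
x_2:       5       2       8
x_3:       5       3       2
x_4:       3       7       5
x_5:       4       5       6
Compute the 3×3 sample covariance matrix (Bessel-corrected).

Step 1 — column means:
  mean(X_1) = (2 + 5 + 5 + 3 + 4) / 5 = 19/5 = 3.8
  mean(X_2) = (8 + 2 + 3 + 7 + 5) / 5 = 25/5 = 5
  mean(X_3) = (1 + 8 + 2 + 5 + 6) / 5 = 22/5 = 4.4

Step 2 — sample covariance S[i,j] = (1/(n-1)) · Σ_k (x_{k,i} - mean_i) · (x_{k,j} - mean_j), with n-1 = 4.
  S[X_1,X_1] = ((-1.8)·(-1.8) + (1.2)·(1.2) + (1.2)·(1.2) + (-0.8)·(-0.8) + (0.2)·(0.2)) / 4 = 6.8/4 = 1.7
  S[X_1,X_2] = ((-1.8)·(3) + (1.2)·(-3) + (1.2)·(-2) + (-0.8)·(2) + (0.2)·(0)) / 4 = -13/4 = -3.25
  S[X_1,X_3] = ((-1.8)·(-3.4) + (1.2)·(3.6) + (1.2)·(-2.4) + (-0.8)·(0.6) + (0.2)·(1.6)) / 4 = 7.4/4 = 1.85
  S[X_2,X_2] = ((3)·(3) + (-3)·(-3) + (-2)·(-2) + (2)·(2) + (0)·(0)) / 4 = 26/4 = 6.5
  S[X_2,X_3] = ((3)·(-3.4) + (-3)·(3.6) + (-2)·(-2.4) + (2)·(0.6) + (0)·(1.6)) / 4 = -15/4 = -3.75
  S[X_3,X_3] = ((-3.4)·(-3.4) + (3.6)·(3.6) + (-2.4)·(-2.4) + (0.6)·(0.6) + (1.6)·(1.6)) / 4 = 33.2/4 = 8.3

S is symmetric (S[j,i] = S[i,j]). Assembling:

S = [[1.7, -3.25, 1.85],
 [-3.25, 6.5, -3.75],
 [1.85, -3.75, 8.3]]


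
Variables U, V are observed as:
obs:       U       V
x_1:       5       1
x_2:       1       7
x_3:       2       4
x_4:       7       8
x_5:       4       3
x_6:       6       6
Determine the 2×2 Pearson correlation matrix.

Step 1 — column means:
  mean(U) = (5 + 1 + 2 + 7 + 4 + 6) / 6 = 25/6 = 4.1667
  mean(V) = (1 + 7 + 4 + 8 + 3 + 6) / 6 = 29/6 = 4.8333

Step 2 — sample variances and covariances s[i,j] = (1/(n-1)) · Σ_k (x_{k,i} - mean_i) · (x_{k,j} - mean_j), with n-1 = 5:
  s[U,U] = ((0.8333)·(0.8333) + (-3.1667)·(-3.1667) + (-2.1667)·(-2.1667) + (2.8333)·(2.8333) + (-0.1667)·(-0.1667) + (1.8333)·(1.8333)) / 5 = 26.8333/5 = 5.3667
  s[U,V] = ((0.8333)·(-3.8333) + (-3.1667)·(2.1667) + (-2.1667)·(-0.8333) + (2.8333)·(3.1667) + (-0.1667)·(-1.8333) + (1.8333)·(1.1667)) / 5 = 3.1667/5 = 0.6333
  s[V,V] = ((-3.8333)·(-3.8333) + (2.1667)·(2.1667) + (-0.8333)·(-0.8333) + (3.1667)·(3.1667) + (-1.8333)·(-1.8333) + (1.1667)·(1.1667)) / 5 = 34.8333/5 = 6.9667
  Sample standard deviations s_i = √(s[i,i]):
  s(U) = √(5.3667) = 2.3166
  s(V) = √(6.9667) = 2.6394

Step 3 — r_{ij} = s_{ij} / (s_i · s_j):
  r[U,U] = 1 (diagonal).
  r[U,V] = 0.6333 / (2.3166 · 2.6394) = 0.6333 / 6.1146 = 0.1036
  r[V,V] = 1 (diagonal).

R is symmetric with unit diagonal. Assembling:

R = [[1, 0.1036],
 [0.1036, 1]]


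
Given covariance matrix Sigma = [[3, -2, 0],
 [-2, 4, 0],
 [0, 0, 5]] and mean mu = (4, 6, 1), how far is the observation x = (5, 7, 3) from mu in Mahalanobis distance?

Step 1 — centre the observation: (x - mu) = (1, 1, 2).

Step 2 — invert Sigma (cofactor / det for 3×3, or solve directly):
  Sigma^{-1} = [[0.5, 0.25, 0],
 [0.25, 0.375, 0],
 [0, 0, 0.2]].

Step 3 — form the quadratic (x - mu)^T · Sigma^{-1} · (x - mu):
  Sigma^{-1} · (x - mu) = (0.75, 0.625, 0.4).
  (x - mu)^T · [Sigma^{-1} · (x - mu)] = (1)·(0.75) + (1)·(0.625) + (2)·(0.4) = 2.175.

Step 4 — take square root: d = √(2.175) ≈ 1.4748.

d(x, mu) = √(2.175) ≈ 1.4748


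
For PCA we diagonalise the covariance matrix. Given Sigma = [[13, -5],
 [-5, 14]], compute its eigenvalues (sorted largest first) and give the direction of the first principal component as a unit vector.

Step 1 — characteristic polynomial of 2×2 Sigma:
  det(Sigma - λI) = λ² - trace · λ + det = 0.
  trace = 13 + 14 = 27, det = 13·14 - (-5)² = 157.
Step 2 — discriminant:
  Δ = trace² - 4·det = 729 - 628 = 101.
Step 3 — eigenvalues:
  λ = (trace ± √Δ)/2 = (27 ± 10.0499)/2,
  λ_1 = 18.5249,  λ_2 = 8.4751.

Step 4 — unit eigenvector for λ_1: solve (Sigma - λ_1 I)v = 0. First row:
  (13 - 18.5249)·v_x + (-5)·v_y = 0, i.e. (-5.5249)·v_x + (-5)·v_y = 0,
  so v ∝ (b, λ_1 - a) = (-5, 5.5249); multiply by -1 so the first entry is positive: u = (5, -5.5249).
  ||u|| = √((5)² + (-5.5249)²) = √(55.5249) ≈ 7.4515,
  v_1 = u/||u|| ≈ (0.671, -0.7415) (||v_1|| = 1).

λ_1 = 18.5249,  λ_2 = 8.4751;  v_1 ≈ (0.671, -0.7415)


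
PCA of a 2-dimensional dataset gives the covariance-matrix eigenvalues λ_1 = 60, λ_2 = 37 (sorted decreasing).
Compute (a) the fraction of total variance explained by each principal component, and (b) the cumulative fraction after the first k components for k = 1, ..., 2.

Step 1 — total variance = trace(Sigma) = Σ λ_i = 60 + 37 = 97.

Step 2 — fraction explained by component i = λ_i / Σ λ:
  PC1: 60/97 = 0.6186
  PC2: 37/97 = 0.3814

Step 3 — cumulative fraction after k components = (λ_1 + ... + λ_k) / Σ λ:
  k = 1: 60/97 = 0.6186
  k = 2: (60 + 37)/97 = 97/97 = 1

Summary (fraction, with percent):

explained: PC1 0.6186 (61.86%), PC2 0.3814 (38.14%);  cumulative: 0.6186, 1


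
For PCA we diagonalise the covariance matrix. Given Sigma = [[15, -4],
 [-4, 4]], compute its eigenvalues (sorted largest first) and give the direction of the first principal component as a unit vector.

Step 1 — characteristic polynomial of 2×2 Sigma:
  det(Sigma - λI) = λ² - trace · λ + det = 0.
  trace = 15 + 4 = 19, det = 15·4 - (-4)² = 44.
Step 2 — discriminant:
  Δ = trace² - 4·det = 361 - 176 = 185.
Step 3 — eigenvalues:
  λ = (trace ± √Δ)/2 = (19 ± 13.6015)/2,
  λ_1 = 16.3007,  λ_2 = 2.6993.

Step 4 — unit eigenvector for λ_1: solve (Sigma - λ_1 I)v = 0. First row:
  (15 - 16.3007)·v_x + (-4)·v_y = 0, i.e. (-1.3007)·v_x + (-4)·v_y = 0,
  so v ∝ (b, λ_1 - a) = (-4, 1.3007); multiply by -1 so the first entry is positive: u = (4, -1.3007).
  ||u|| = √((4)² + (-1.3007)²) = √(17.6919) ≈ 4.2062,
  v_1 = u/||u|| ≈ (0.951, -0.3092) (||v_1|| = 1).

λ_1 = 16.3007,  λ_2 = 2.6993;  v_1 ≈ (0.951, -0.3092)


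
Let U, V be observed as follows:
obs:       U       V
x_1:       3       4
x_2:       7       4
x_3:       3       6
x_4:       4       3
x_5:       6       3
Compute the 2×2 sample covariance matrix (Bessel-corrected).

Step 1 — column means:
  mean(U) = (3 + 7 + 3 + 4 + 6) / 5 = 23/5 = 4.6
  mean(V) = (4 + 4 + 6 + 3 + 3) / 5 = 20/5 = 4

Step 2 — sample covariance S[i,j] = (1/(n-1)) · Σ_k (x_{k,i} - mean_i) · (x_{k,j} - mean_j), with n-1 = 4.
  S[U,U] = ((-1.6)·(-1.6) + (2.4)·(2.4) + (-1.6)·(-1.6) + (-0.6)·(-0.6) + (1.4)·(1.4)) / 4 = 13.2/4 = 3.3
  S[U,V] = ((-1.6)·(0) + (2.4)·(0) + (-1.6)·(2) + (-0.6)·(-1) + (1.4)·(-1)) / 4 = -4/4 = -1
  S[V,V] = ((0)·(0) + (0)·(0) + (2)·(2) + (-1)·(-1) + (-1)·(-1)) / 4 = 6/4 = 1.5

S is symmetric (S[j,i] = S[i,j]). Assembling:

S = [[3.3, -1],
 [-1, 1.5]]


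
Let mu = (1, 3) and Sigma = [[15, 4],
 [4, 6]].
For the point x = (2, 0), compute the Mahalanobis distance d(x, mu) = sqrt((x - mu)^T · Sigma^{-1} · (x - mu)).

Step 1 — centre the observation: (x - mu) = (1, -3).

Step 2 — invert Sigma. det(Sigma) = 15·6 - (4)² = 74.
  Sigma^{-1} = (1/det) · [[d, -b], [-b, a]] = [[0.0811, -0.0541],
 [-0.0541, 0.2027]].

Step 3 — form the quadratic (x - mu)^T · Sigma^{-1} · (x - mu):
  Sigma^{-1} · (x - mu) = (0.2432, -0.6622).
  (x - mu)^T · [Sigma^{-1} · (x - mu)] = (1)·(0.2432) + (-3)·(-0.6622) = 2.2297.

Step 4 — take square root: d = √(2.2297) ≈ 1.4932.

d(x, mu) = √(2.2297) ≈ 1.4932


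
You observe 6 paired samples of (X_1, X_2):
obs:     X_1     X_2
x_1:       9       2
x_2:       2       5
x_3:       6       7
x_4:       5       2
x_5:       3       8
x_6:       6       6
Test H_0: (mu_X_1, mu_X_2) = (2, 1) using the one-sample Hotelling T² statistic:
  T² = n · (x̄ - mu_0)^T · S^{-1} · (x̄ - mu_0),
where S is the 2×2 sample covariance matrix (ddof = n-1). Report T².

Step 1 — sample mean vector:
  mean(X_1) = (9 + 2 + 6 + 5 + 3 + 6) / 6 = 31/6 = 5.1667
  mean(X_2) = (2 + 5 + 7 + 2 + 8 + 6) / 6 = 30/6 = 5
  x̄ = (5.1667, 5),  deviation x̄ - mu_0 = (5.1667, 5) - (2, 1) = (3.1667, 4).

Step 2 — sample covariance matrix, S[i,j] = (1/(n-1)) · Σ_k (x_{k,i} - mean_i) · (x_{k,j} - mean_j), divisor n-1 = 5:
  S[X_1,X_1] = ((3.8333)·(3.8333) + (-3.1667)·(-3.1667) + (0.8333)·(0.8333) + (-0.1667)·(-0.1667) + (-2.1667)·(-2.1667) + (0.8333)·(0.8333)) / 5 = 30.8333/5 = 6.1667
  S[X_1,X_2] = ((3.8333)·(-3) + (-3.1667)·(0) + (0.8333)·(2) + (-0.1667)·(-3) + (-2.1667)·(3) + (0.8333)·(1)) / 5 = -15/5 = -3
  S[X_2,X_2] = ((-3)·(-3) + (0)·(0) + (2)·(2) + (-3)·(-3) + (3)·(3) + (1)·(1)) / 5 = 32/5 = 6.4
  S = [[6.1667, -3],
 [-3, 6.4]].

Step 3 — invert S. det(S) = 6.1667·6.4 - (-3)² = 30.4667.
  S^{-1} = (1/det) · [[d, -b], [-b, a]] = [[0.2101, 0.0985],
 [0.0985, 0.2024]].

Step 4 — quadratic form (x̄ - mu_0)^T · S^{-1} · (x̄ - mu_0):
  S^{-1} · (x̄ - mu_0) = (1.0591, 1.1214),
  (x̄ - mu_0)^T · [...] = (3.1667)·(1.0591) + (4)·(1.1214) = 7.8395.

Step 5 — scale by n: T² = 6 · 7.8395 = 47.0372.

T² ≈ 47.0372


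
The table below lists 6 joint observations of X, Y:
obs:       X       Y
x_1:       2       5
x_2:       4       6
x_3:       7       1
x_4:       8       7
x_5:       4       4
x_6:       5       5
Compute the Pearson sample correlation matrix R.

Step 1 — column means:
  mean(X) = (2 + 4 + 7 + 8 + 4 + 5) / 6 = 30/6 = 5
  mean(Y) = (5 + 6 + 1 + 7 + 4 + 5) / 6 = 28/6 = 4.6667

Step 2 — sample variances and covariances s[i,j] = (1/(n-1)) · Σ_k (x_{k,i} - mean_i) · (x_{k,j} - mean_j), with n-1 = 5:
  s[X,X] = ((-3)·(-3) + (-1)·(-1) + (2)·(2) + (3)·(3) + (-1)·(-1) + (0)·(0)) / 5 = 24/5 = 4.8
  s[X,Y] = ((-3)·(0.3333) + (-1)·(1.3333) + (2)·(-3.6667) + (3)·(2.3333) + (-1)·(-0.6667) + (0)·(0.3333)) / 5 = -2/5 = -0.4
  s[Y,Y] = ((0.3333)·(0.3333) + (1.3333)·(1.3333) + (-3.6667)·(-3.6667) + (2.3333)·(2.3333) + (-0.6667)·(-0.6667) + (0.3333)·(0.3333)) / 5 = 21.3333/5 = 4.2667
  Sample standard deviations s_i = √(s[i,i]):
  s(X) = √(4.8) = 2.1909
  s(Y) = √(4.2667) = 2.0656

Step 3 — r_{ij} = s_{ij} / (s_i · s_j):
  r[X,X] = 1 (diagonal).
  r[X,Y] = -0.4 / (2.1909 · 2.0656) = -0.4 / 4.5255 = -0.0884
  r[Y,Y] = 1 (diagonal).

R is symmetric with unit diagonal. Assembling:

R = [[1, -0.0884],
 [-0.0884, 1]]


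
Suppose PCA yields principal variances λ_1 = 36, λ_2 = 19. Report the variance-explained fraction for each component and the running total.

Step 1 — total variance = trace(Sigma) = Σ λ_i = 36 + 19 = 55.

Step 2 — fraction explained by component i = λ_i / Σ λ:
  PC1: 36/55 = 0.6545
  PC2: 19/55 = 0.3455

Step 3 — cumulative fraction after k components = (λ_1 + ... + λ_k) / Σ λ:
  k = 1: 36/55 = 0.6545
  k = 2: (36 + 19)/55 = 55/55 = 1

Summary (fraction, with percent):

explained: PC1 0.6545 (65.45%), PC2 0.3455 (34.55%);  cumulative: 0.6545, 1
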